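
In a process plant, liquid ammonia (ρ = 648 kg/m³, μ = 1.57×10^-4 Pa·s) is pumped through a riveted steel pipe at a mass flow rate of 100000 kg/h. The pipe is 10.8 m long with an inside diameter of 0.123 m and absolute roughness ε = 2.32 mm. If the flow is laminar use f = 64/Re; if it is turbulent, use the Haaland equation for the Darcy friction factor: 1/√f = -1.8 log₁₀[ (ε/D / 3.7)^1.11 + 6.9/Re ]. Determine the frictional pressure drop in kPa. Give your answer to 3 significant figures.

ṁ = 100000 kg/h = 100000/3600 = 27.78 kg/s.
A = πD²/4 = π(0.123)²/4 = 0.01188 m²; mean velocity V = ṁ/(ρA) = 27.78/(648 · 0.01188) = 3.608 m/s.
Reynolds number Re = ρVD/μ = 648 · 3.608 · 0.123 / 0.000157 = 1.831e+06.
Re > 4000 → turbulent. Relative roughness ε/D = 0.00232/0.123 = 0.0189. Haaland: 1/√f = -1.8 log₁₀[(0.0189/3.7)^1.11 + 6.9/1.831e+06] = -1.8 log₁₀[0.00285 + 3.77e-06] = 4.58, so f = 0.04768.
Darcy-Weisbach: ΔP = f(L/D)(ρV²/2) = 0.04768·(10.8/0.123)·(648·3.608²/2) = 0.04768·87.8·4217 = 1.765e+04 Pa.
ΔP = 1.765e+04 Pa = 17.7 kPa.

ΔP ≈ 17.7 kPa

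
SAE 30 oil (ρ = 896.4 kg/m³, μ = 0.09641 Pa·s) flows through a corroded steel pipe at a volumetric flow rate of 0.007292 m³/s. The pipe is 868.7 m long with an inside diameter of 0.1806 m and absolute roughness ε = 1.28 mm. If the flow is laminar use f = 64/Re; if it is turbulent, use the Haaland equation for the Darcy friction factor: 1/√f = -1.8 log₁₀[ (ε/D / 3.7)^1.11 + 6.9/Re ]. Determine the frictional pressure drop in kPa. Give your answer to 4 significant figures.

Cross-sectional area A = πD²/4 = π(0.1806)²/4 = 0.02562 m²; mean velocity V = Q/A = 0.007292/0.02562 = 0.2847 m/s.
Reynolds number Re = ρVD/μ = 896.4 · 0.2847 · 0.1806 / 0.0964 = 478.
Re < 2300 → laminar flow, so f = 64/Re = 64/478 = 0.1339 (the turbulent correlation is not needed).
Darcy-Weisbach: ΔP = f(L/D)(ρV²/2) = 0.1339·(868.7/0.1806)·(896.4·0.2847²/2) = 0.1339·4810·36.32 = 2.339e+04 Pa.
ΔP = 2.339e+04 Pa = 23.39 kPa.

ΔP ≈ 23.39 kPa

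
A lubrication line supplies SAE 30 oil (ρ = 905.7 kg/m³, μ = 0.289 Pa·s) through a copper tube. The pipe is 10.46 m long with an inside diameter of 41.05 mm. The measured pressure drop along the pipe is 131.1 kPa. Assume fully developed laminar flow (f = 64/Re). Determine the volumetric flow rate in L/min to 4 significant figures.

For laminar flow, f = 64/Re with Re = ρVD/μ, so Darcy-Weisbach reduces to ΔP = 32μLV/D². Solving for V: V = ΔP·D²/(32μL) = 1.311e+05·(0.04105)²/(32·0.289·10.46) = 2.284 m/s.
Check: Re = ρVD/μ = 905.7·2.284·0.04105/0.289 = 293.8 < 2300, so the laminar assumption holds.
Q = V·A = 2.284·(π/4·0.04105²) = 0.003022 m³/s = 181.3 L/min.

Q ≈ 181.3 L/min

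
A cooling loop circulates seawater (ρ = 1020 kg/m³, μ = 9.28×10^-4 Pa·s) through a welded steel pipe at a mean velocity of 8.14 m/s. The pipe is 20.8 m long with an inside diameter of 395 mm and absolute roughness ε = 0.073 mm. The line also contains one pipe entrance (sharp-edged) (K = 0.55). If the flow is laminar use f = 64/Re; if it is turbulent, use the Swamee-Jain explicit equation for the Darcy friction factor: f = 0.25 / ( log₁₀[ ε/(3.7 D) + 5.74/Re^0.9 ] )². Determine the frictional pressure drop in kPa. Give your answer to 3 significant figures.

ΔP ≈ 43.3 kPa

Reynolds number Re = ρVD/μ = 1020 · 8.14 · 0.395 / 0.000928 = 3.534e+06.
Re > 4000 → turbulent. Relative roughness ε/D = 7.3e-05/0.395 = 0.000185. Swamee-Jain: f = 0.25/(log₁₀[0.000185/3.7 + 5.74/3.534e+06^0.9])² = 0.25/(log₁₀[4.99e-05 + 7.34e-06])² = 0.25/(-4.242)² = 0.01389.
Total minor-loss coefficient ΣK = 1·0.55 = 0.55.
ΔP = [f·L/D + ΣK]·(ρV²/2) = [0.01389·20.8/0.395 + 0.55]·(1020·8.14²/2) = [0.7316 + 0.55]·3.379e+04 = 4.331e+04 Pa.
ΔP = 4.331e+04 Pa = 43.3 kPa.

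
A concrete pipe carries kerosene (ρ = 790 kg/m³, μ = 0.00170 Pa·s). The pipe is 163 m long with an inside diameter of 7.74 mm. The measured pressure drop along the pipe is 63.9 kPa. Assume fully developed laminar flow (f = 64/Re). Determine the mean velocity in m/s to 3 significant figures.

V ≈ 0.432 m/s

For laminar flow, f = 64/Re with Re = ρVD/μ, so Darcy-Weisbach reduces to ΔP = 32μLV/D². Solving for V: V = ΔP·D²/(32μL) = 6.39e+04·(0.00774)²/(32·0.0017·163) = 0.4317 m/s.
Check: Re = ρVD/μ = 790·0.4317·0.00774/0.0017 = 1553 < 2300, so the laminar assumption holds.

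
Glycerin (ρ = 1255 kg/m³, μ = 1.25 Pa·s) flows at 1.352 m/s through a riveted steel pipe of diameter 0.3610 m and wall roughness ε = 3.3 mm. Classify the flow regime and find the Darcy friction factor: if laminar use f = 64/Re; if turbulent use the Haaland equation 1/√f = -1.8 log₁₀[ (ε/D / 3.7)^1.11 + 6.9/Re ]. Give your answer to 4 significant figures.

f ≈ 0.1306

Re = ρVD/μ = 1255·1.352·0.361/1.25 = 490.
Re < 2300 → laminar, so f = 64/Re = 0.1306 (roughness is irrelevant in laminar flow).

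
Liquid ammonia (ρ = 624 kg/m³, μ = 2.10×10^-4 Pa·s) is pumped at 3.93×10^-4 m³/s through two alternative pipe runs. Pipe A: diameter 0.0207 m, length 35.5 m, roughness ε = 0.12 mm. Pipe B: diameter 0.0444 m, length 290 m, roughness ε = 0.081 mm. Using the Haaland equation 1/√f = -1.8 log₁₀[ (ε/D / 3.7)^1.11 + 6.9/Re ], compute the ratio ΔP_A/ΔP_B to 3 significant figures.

Pipe A: V = Q/A = 0.000393/0.0003365 = 1.168 m/s; Re = 7.183e+04; ε/D = 0.0058; Haaland → f = 0.03291; ΔP_A = f(L/D)(ρV²/2) = 2.401e+04 Pa.
Pipe B: V = Q/A = 0.000393/0.001548 = 0.2538 m/s; Re = 3.349e+04; ε/D = 0.00182; Haaland → f = 0.02706; ΔP_B = f(L/D)(ρV²/2) = 3553 Pa.
ΔP_A/ΔP_B = 2.401e+04/3553 = 6.76.

ΔP_A/ΔP_B ≈ 6.76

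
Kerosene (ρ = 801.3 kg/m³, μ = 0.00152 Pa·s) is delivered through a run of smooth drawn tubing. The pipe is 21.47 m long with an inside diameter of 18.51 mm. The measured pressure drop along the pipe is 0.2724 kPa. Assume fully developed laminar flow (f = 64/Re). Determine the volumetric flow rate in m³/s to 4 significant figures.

Q ≈ 2.405×10^-5 m³/s

For laminar flow, f = 64/Re with Re = ρVD/μ, so Darcy-Weisbach reduces to ΔP = 32μLV/D². Solving for V: V = ΔP·D²/(32μL) = 272.4·(0.01851)²/(32·0.00152·21.47) = 0.08937 m/s.
Check: Re = ρVD/μ = 801.3·0.08937·0.01851/0.00152 = 872.1 < 2300, so the laminar assumption holds.
Q = V·A = 0.08937·(π/4·0.01851²) = 2.405e-05 m³/s = 2.405×10^-5 m³/s.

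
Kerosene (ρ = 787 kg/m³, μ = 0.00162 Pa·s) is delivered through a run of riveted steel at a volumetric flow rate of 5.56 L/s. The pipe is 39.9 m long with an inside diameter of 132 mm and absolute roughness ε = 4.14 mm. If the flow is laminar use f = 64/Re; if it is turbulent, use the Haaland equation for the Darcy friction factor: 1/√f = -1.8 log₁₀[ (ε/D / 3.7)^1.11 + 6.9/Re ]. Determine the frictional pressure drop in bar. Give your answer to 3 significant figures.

ΔP ≈ 0.0117 bar

Q = 5.56 L/s = 5.56/1000 = 0.00556 m³/s.
Cross-sectional area A = πD²/4 = π(0.132)²/4 = 0.01368 m²; mean velocity V = Q/A = 0.00556/0.01368 = 0.4063 m/s.
Reynolds number Re = ρVD/μ = 787 · 0.4063 · 0.132 / 0.00162 = 2.605e+04.
Re > 4000 → turbulent. Relative roughness ε/D = 0.00414/0.132 = 0.0314. Haaland: 1/√f = -1.8 log₁₀[(0.0314/3.7)^1.11 + 6.9/2.605e+04] = -1.8 log₁₀[0.00502 + 0.000265] = 4.099, so f = 0.05951.
Darcy-Weisbach: ΔP = f(L/D)(ρV²/2) = 0.05951·(39.9/0.132)·(787·0.4063²/2) = 0.05951·302.3·64.96 = 1168 Pa.
ΔP = 1168 Pa = 0.0117 bar.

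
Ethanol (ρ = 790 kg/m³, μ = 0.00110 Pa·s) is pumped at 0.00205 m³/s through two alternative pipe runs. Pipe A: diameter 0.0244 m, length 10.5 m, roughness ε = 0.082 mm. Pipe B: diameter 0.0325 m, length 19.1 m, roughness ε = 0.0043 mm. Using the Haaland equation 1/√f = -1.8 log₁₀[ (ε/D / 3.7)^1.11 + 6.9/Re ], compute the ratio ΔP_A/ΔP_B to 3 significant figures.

Pipe A: V = Q/A = 0.00205/0.0004676 = 4.384 m/s; Re = 7.683e+04; ε/D = 0.00336; Haaland → f = 0.02847; ΔP_A = f(L/D)(ρV²/2) = 9.303e+04 Pa.
Pipe B: V = Q/A = 0.00205/0.0008296 = 2.471 m/s; Re = 5.768e+04; ε/D = 0.000132; Haaland → f = 0.02048; ΔP_B = f(L/D)(ρV²/2) = 2.903e+04 Pa.
ΔP_A/ΔP_B = 9.303e+04/2.903e+04 = 3.20.

ΔP_A/ΔP_B ≈ 3.20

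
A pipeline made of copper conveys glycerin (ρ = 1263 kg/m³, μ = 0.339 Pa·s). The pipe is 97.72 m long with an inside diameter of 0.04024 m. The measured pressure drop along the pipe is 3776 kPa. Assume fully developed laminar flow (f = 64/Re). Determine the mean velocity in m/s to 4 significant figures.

V ≈ 5.768 m/s

For laminar flow, f = 64/Re with Re = ρVD/μ, so Darcy-Weisbach reduces to ΔP = 32μLV/D². Solving for V: V = ΔP·D²/(32μL) = 3.776e+06·(0.04024)²/(32·0.339·97.72) = 5.768 m/s.
Check: Re = ρVD/μ = 1263·5.768·0.04024/0.339 = 864.7 < 2300, so the laminar assumption holds.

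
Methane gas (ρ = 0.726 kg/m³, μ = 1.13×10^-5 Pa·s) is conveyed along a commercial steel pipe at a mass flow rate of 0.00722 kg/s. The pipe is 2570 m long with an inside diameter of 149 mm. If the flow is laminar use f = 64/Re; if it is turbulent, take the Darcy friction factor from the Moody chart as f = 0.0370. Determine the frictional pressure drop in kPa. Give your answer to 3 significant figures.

A = πD²/4 = π(0.149)²/4 = 0.01744 m²; mean velocity V = ṁ/(ρA) = 0.00722/(0.726 · 0.01744) = 0.5703 m/s.
Reynolds number Re = ρVD/μ = 0.726 · 0.5703 · 0.149 / 1.13e-05 = 5460.
Re > 4000 → turbulent; use the Moody-chart value f = 0.0370.
Darcy-Weisbach: ΔP = f(L/D)(ρV²/2) = 0.037·(2570/0.149)·(0.726·0.5703²/2) = 0.037·1.725e+04·0.1181 = 75.36 Pa.
ΔP = 75.36 Pa = 0.0754 kPa.

ΔP ≈ 0.0754 kPa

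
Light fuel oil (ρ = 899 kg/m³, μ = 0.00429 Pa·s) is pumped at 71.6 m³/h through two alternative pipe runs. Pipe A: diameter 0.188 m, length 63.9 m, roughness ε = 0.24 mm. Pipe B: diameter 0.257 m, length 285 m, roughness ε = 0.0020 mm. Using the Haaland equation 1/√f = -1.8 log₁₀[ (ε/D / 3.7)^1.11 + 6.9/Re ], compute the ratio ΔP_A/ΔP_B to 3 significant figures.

Pipe A: V = Q/A = 0.01989/0.02776 = 0.7165 m/s; Re = 2.823e+04; ε/D = 0.00128; Haaland → f = 0.02652; ΔP_A = f(L/D)(ρV²/2) = 2080 Pa.
Pipe B: V = Q/A = 0.01989/0.05187 = 0.3834 m/s; Re = 2.065e+04; ε/D = 7.78e-06; Haaland → f = 0.02555; ΔP_B = f(L/D)(ρV²/2) = 1872 Pa.
ΔP_A/ΔP_B = 2080/1872 = 1.11.

ΔP_A/ΔP_B ≈ 1.11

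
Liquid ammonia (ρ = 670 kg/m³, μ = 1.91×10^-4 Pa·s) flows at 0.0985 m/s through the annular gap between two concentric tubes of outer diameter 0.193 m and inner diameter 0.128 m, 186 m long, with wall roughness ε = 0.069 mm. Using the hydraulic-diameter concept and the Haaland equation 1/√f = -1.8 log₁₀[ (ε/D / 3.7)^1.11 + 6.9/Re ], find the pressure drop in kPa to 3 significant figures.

ΔP ≈ 0.252 kPa

Hydraulic diameter D_h = 4A/P = D_o - D_i = 0.193 - 0.128 = 0.065 m.
Re = ρVD_h/μ = 670·0.0985·0.065/0.000191 = 2.246e+04.
ε/D_h = 6.9e-05/0.065 = 0.00106; Haaland gives 1/√f = -1.8 log₁₀[0.000117+0.000307] = 6.07, so f = 0.02714.
ΔP = f(L/D_h)(ρV²/2) = 0.02714·186/0.065·3.25 = 252.4 Pa.
ΔP = 0.252 kPa.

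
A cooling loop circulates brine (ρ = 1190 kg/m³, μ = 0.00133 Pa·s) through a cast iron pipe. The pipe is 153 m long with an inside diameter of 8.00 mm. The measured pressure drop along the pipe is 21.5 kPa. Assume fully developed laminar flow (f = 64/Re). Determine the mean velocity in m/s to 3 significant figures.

V ≈ 0.211 m/s

For laminar flow, f = 64/Re with Re = ρVD/μ, so Darcy-Weisbach reduces to ΔP = 32μLV/D². Solving for V: V = ΔP·D²/(32μL) = 2.15e+04·(0.008)²/(32·0.00133·153) = 0.2113 m/s.
Check: Re = ρVD/μ = 1190·0.2113·0.008/0.00133 = 1513 < 2300, so the laminar assumption holds.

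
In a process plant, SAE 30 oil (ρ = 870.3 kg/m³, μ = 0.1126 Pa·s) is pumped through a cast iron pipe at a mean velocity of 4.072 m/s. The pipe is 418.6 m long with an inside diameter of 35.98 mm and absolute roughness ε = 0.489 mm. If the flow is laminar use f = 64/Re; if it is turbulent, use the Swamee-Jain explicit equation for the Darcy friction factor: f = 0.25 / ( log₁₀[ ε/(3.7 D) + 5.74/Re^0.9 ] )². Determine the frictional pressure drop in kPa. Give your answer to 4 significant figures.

ΔP ≈ 4744 kPa

Reynolds number Re = ρVD/μ = 870.3 · 4.072 · 0.03598 / 0.113 = 1132.
Re < 2300 → laminar flow, so f = 64/Re = 64/1132 = 0.05652 (the turbulent correlation is not needed).
Darcy-Weisbach: ΔP = f(L/D)(ρV²/2) = 0.05652·(418.6/0.03598)·(870.3·4.072²/2) = 0.05652·1.163e+04·7215 = 4.744e+06 Pa.
ΔP = 4.744e+06 Pa = 4744 kPa.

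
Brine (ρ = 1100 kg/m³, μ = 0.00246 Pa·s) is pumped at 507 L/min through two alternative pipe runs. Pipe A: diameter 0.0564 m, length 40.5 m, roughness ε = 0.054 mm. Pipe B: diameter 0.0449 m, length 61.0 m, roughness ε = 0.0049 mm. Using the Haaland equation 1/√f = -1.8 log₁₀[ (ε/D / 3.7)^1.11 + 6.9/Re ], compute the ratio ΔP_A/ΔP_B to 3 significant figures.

Pipe A: V = Q/A = 0.00845/0.002498 = 3.382 m/s; Re = 8.53e+04; ε/D = 0.000957; Haaland → f = 0.02216; ΔP_A = f(L/D)(ρV²/2) = 1.001e+05 Pa.
Pipe B: V = Q/A = 0.00845/0.001583 = 5.337 m/s; Re = 1.071e+05; ε/D = 0.000109; Haaland → f = 0.01808; ΔP_B = f(L/D)(ρV²/2) = 3.847e+05 Pa.
ΔP_A/ΔP_B = 1.001e+05/3.847e+05 = 0.260.

ΔP_A/ΔP_B ≈ 0.260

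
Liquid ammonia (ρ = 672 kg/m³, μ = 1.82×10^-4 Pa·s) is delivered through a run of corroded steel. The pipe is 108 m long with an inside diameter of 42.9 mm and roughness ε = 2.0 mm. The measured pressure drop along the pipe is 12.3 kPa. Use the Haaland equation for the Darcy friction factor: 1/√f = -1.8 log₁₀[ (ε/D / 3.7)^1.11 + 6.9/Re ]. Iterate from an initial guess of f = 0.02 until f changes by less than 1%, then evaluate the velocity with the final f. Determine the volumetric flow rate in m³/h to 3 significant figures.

Rearranging Darcy-Weisbach: V = √(2·ΔP·D/(f·L·ρ)). With ε/D = 0.002/0.0429 = 0.0466, iterate starting from f = 0.02:
  f = 0.02 → V = √(2·1.23e+04·0.0429/(0.02·108·672)) = 0.8527 m/s; Re = ρVD/μ = 1.351e+05; f → 0.06961
  f = 0.06961 → V = 0.4571 m/s; Re = 7.24e+04; f → 0.06977
Converged (Δf/f < 1%). With the final f = 0.06977: V = √(2·1.23e+04·0.0429/(0.06977·108·672)) = 0.4565 m/s.
Q = V·A = 0.4565·(π/4·0.0429²) = 0.0006599 m³/s = 2.38 m³/h.

Q ≈ 2.38 m³/h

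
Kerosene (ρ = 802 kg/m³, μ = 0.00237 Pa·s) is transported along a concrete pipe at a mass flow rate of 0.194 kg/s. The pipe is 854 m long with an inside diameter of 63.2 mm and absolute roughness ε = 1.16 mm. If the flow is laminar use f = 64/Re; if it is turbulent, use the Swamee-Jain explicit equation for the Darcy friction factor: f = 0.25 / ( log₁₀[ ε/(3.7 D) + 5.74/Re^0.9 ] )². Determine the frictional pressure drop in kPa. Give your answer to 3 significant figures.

ΔP ≈ 1.25 kPa

A = πD²/4 = π(0.0632)²/4 = 0.003137 m²; mean velocity V = ṁ/(ρA) = 0.194/(802 · 0.003137) = 0.07711 m/s.
Reynolds number Re = ρVD/μ = 802 · 0.07711 · 0.0632 / 0.00237 = 1649.
Re < 2300 → laminar flow, so f = 64/Re = 64/1649 = 0.03881 (the turbulent correlation is not needed).
Darcy-Weisbach: ΔP = f(L/D)(ρV²/2) = 0.03881·(854/0.0632)·(802·0.07711²/2) = 0.03881·1.351e+04·2.384 = 1250 Pa.
ΔP = 1250 Pa = 1.25 kPa.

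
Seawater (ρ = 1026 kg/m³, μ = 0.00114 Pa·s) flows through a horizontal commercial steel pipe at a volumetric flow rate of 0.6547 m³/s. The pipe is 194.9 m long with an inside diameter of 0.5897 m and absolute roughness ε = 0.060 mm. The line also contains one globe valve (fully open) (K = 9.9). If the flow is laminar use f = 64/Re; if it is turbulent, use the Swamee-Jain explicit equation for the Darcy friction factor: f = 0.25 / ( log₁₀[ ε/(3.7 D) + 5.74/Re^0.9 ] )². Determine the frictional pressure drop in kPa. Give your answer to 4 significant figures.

Cross-sectional area A = πD²/4 = π(0.5897)²/4 = 0.2731 m²; mean velocity V = Q/A = 0.6547/0.2731 = 2.397 m/s.
Reynolds number Re = ρVD/μ = 1026 · 2.397 · 0.5897 / 0.00114 = 1.272e+06.
Re > 4000 → turbulent. Relative roughness ε/D = 6e-05/0.5897 = 0.000102. Swamee-Jain: f = 0.25/(log₁₀[0.000102/3.7 + 5.74/1.272e+06^0.9])² = 0.25/(log₁₀[2.75e-05 + 1.84e-05])² = 0.25/(-4.338)² = 0.01328.
Total minor-loss coefficient ΣK = 1·9.9 = 9.9.
ΔP = [f·L/D + ΣK]·(ρV²/2) = [0.01328·194.9/0.5897 + 9.9]·(1026·2.397²/2) = [4.39 + 9.9]·2948 = 4.213e+04 Pa.
ΔP = 4.213e+04 Pa = 42.13 kPa.

ΔP ≈ 42.13 kPa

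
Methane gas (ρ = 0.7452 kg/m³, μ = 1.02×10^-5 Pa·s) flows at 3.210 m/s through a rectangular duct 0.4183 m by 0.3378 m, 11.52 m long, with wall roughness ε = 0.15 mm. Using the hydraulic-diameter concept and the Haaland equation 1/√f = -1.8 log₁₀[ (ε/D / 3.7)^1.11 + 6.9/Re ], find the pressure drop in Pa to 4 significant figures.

ΔP ≈ 2.369 Pa

Hydraulic diameter D_h = 4A/P = 4·(0.4183·0.3378)/(2·(0.4183+0.3378)) = 0.5652/1.512 = 0.3738 m.
Re = ρVD_h/μ = 0.7452·3.21·0.3738/1.02e-05 = 8.765e+04.
ε/D_h = 0.00015/0.3738 = 0.000401; Haaland gives 1/√f = -1.8 log₁₀[3.97e-05+7.87e-05] = 7.068, so f = 0.02002.
ΔP = f(L/D_h)(ρV²/2) = 0.02002·11.52/0.3738·3.839 = 2.369 Pa.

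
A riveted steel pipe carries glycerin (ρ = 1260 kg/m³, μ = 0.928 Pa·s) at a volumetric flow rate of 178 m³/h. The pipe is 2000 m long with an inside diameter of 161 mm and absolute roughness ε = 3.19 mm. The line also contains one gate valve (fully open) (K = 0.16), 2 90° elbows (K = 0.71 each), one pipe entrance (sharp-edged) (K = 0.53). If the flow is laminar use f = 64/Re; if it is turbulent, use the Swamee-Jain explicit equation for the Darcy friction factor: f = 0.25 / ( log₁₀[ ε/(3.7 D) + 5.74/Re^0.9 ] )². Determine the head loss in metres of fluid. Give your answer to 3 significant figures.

h_f ≈ 451 m

Q = 178 m³/h = 178/3600 = 0.04944 m³/s.
Cross-sectional area A = πD²/4 = π(0.161)²/4 = 0.02036 m²; mean velocity V = Q/A = 0.04944/0.02036 = 2.429 m/s.
Reynolds number Re = ρVD/μ = 1260 · 2.429 · 0.161 / 0.928 = 530.9.
Re < 2300 → laminar flow, so f = 64/Re = 64/530.9 = 0.1205 (the turbulent correlation is not needed).
Total minor-loss coefficient ΣK = 1·0.16 + 2·0.71 + 1·0.53 = 2.11.
ΔP = [f·L/D + ΣK]·(ρV²/2) = [0.1205·2000/0.161 + 2.11]·(1260·2.429²/2) = [1497 + 2.11]·3716 = 5.573e+06 Pa.
Head loss h_f = ΔP/(ρg) = 5.573e+06/(1260·9.81) = 451 m.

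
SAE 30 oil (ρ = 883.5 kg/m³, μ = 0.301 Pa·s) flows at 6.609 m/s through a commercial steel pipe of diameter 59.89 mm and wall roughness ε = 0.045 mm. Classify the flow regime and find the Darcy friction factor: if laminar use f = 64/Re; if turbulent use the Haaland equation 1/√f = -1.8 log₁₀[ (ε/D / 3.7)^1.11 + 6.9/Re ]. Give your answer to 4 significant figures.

Re = ρVD/μ = 883.5·6.609·0.05989/0.301 = 1162.
Re < 2300 → laminar, so f = 64/Re = 0.05509 (roughness is irrelevant in laminar flow).

f ≈ 0.05509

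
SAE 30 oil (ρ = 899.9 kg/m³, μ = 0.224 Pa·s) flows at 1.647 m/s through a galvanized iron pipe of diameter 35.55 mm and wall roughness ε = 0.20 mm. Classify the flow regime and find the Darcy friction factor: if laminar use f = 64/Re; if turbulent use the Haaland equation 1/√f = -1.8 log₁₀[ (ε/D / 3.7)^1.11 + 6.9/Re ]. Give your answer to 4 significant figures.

f ≈ 0.2721

Re = ρVD/μ = 899.9·1.647·0.03555/0.224 = 235.2.
Re < 2300 → laminar, so f = 64/Re = 0.2721 (roughness is irrelevant in laminar flow).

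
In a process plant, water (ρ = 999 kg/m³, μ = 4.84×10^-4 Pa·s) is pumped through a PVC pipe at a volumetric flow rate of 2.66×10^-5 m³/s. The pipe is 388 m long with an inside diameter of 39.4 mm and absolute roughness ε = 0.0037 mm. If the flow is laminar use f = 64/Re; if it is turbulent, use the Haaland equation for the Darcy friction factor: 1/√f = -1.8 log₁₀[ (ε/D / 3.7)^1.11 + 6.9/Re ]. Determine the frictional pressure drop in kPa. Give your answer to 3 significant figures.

Cross-sectional area A = πD²/4 = π(0.0394)²/4 = 0.001219 m²; mean velocity V = Q/A = 2.66e-05/0.001219 = 0.02182 m/s.
Reynolds number Re = ρVD/μ = 999 · 0.02182 · 0.0394 / 0.000484 = 1774.
Re < 2300 → laminar flow, so f = 64/Re = 64/1774 = 0.03607 (the turbulent correlation is not needed).
Darcy-Weisbach: ΔP = f(L/D)(ρV²/2) = 0.03607·(388/0.0394)·(999·0.02182²/2) = 0.03607·9848·0.2378 = 84.46 Pa.
ΔP = 84.46 Pa = 0.0845 kPa.

ΔP ≈ 0.0845 kPa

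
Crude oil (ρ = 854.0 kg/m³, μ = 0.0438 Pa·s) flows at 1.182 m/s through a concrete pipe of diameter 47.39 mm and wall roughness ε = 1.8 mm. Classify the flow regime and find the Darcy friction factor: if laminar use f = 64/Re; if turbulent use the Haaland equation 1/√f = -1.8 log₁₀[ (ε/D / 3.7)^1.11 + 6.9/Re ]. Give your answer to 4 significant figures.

Re = ρVD/μ = 854·1.182·0.04739/0.0438 = 1092.
Re < 2300 → laminar, so f = 64/Re = 0.0586 (roughness is irrelevant in laminar flow).

f ≈ 0.05860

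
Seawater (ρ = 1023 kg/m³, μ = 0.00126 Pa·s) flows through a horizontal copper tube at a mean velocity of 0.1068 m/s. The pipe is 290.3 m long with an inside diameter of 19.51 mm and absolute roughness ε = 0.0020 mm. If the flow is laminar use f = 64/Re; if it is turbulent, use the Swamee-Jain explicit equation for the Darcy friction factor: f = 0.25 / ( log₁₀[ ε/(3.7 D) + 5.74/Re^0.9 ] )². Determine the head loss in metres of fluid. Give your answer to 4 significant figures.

Reynolds number Re = ρVD/μ = 1023 · 0.1068 · 0.01951 / 0.00126 = 1692.
Re < 2300 → laminar flow, so f = 64/Re = 64/1692 = 0.03783 (the turbulent correlation is not needed).
Darcy-Weisbach: ΔP = f(L/D)(ρV²/2) = 0.03783·(290.3/0.01951)·(1023·0.1068²/2) = 0.03783·1.488e+04·5.834 = 3284 Pa.
Head loss h_f = ΔP/(ρg) = 3284/(1023·9.81) = 0.3272 m.

h_f ≈ 0.3272 m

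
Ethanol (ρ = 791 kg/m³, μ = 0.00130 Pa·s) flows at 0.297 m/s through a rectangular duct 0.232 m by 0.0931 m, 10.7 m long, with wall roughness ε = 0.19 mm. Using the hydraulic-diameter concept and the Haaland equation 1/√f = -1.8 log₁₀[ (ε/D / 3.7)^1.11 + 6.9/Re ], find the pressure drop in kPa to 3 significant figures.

ΔP ≈ 0.0774 kPa

Hydraulic diameter D_h = 4A/P = 4·(0.232·0.0931)/(2·(0.232+0.0931)) = 0.0864/0.6502 = 0.1329 m.
Re = ρVD_h/μ = 791·0.297·0.1329/0.0013 = 2.401e+04.
ε/D_h = 0.00019/0.1329 = 0.00143; Haaland gives 1/√f = -1.8 log₁₀[0.000163+0.000287] = 6.024, so f = 0.02756.
ΔP = f(L/D_h)(ρV²/2) = 0.02756·10.7/0.1329·34.89 = 77.42 Pa.
ΔP = 0.0774 kPa.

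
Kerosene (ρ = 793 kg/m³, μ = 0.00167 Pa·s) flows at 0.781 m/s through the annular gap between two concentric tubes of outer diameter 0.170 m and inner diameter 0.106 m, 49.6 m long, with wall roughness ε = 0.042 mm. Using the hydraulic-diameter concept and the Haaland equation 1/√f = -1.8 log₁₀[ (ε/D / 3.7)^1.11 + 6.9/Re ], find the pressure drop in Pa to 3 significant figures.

ΔP ≈ 4880 Pa

Hydraulic diameter D_h = 4A/P = D_o - D_i = 0.17 - 0.106 = 0.064 m.
Re = ρVD_h/μ = 793·0.781·0.064/0.00167 = 2.373e+04.
ε/D_h = 4.2e-05/0.064 = 0.000656; Haaland gives 1/√f = -1.8 log₁₀[6.86e-05+0.000291] = 6.2, so f = 0.02601.
ΔP = f(L/D_h)(ρV²/2) = 0.02601·49.6/0.064·241.8 = 4876 Pa.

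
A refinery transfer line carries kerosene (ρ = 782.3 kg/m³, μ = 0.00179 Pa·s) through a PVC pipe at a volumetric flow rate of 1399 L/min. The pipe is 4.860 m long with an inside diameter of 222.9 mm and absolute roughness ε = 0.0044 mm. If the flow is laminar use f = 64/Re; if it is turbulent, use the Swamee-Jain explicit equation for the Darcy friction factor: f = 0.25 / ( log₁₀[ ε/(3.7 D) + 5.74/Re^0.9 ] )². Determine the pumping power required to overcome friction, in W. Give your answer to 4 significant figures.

Q = 1399 L/min = 1399/60000 = 0.02332 m³/s.
Cross-sectional area A = πD²/4 = π(0.2229)²/4 = 0.03902 m²; mean velocity V = Q/A = 0.02332/0.03902 = 0.5975 m/s.
Reynolds number Re = ρVD/μ = 782.3 · 0.5975 · 0.2229 / 0.00179 = 5.821e+04.
Re > 4000 → turbulent. Relative roughness ε/D = 4.4e-06/0.2229 = 1.97e-05. Swamee-Jain: f = 0.25/(log₁₀[1.97e-05/3.7 + 5.74/5.821e+04^0.9])² = 0.25/(log₁₀[5.34e-06 + 0.000295])² = 0.25/(-3.522)² = 0.02016.
Darcy-Weisbach: ΔP = f(L/D)(ρV²/2) = 0.02016·(4.86/0.2229)·(782.3·0.5975²/2) = 0.02016·21.8·139.7 = 61.38 Pa.
Pumping power P = QΔP = 0.02332·61.38 = 1.4311 W = 1.431 W.

P ≈ 1.431 W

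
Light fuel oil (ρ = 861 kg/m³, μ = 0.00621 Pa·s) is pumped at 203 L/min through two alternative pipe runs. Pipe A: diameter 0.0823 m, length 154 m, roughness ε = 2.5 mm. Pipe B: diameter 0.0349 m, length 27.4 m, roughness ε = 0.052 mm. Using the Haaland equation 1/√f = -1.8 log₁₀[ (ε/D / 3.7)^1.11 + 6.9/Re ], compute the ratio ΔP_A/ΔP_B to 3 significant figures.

Pipe A: V = Q/A = 0.003383/0.00532 = 0.636 m/s; Re = 7257; ε/D = 0.0304; Haaland → f = 0.06167; ΔP_A = f(L/D)(ρV²/2) = 2.009e+04 Pa.
Pipe B: V = Q/A = 0.003383/0.0009566 = 3.537 m/s; Re = 1.711e+04; ε/D = 0.00149; Haaland → f = 0.02938; ΔP_B = f(L/D)(ρV²/2) = 1.242e+05 Pa.
ΔP_A/ΔP_B = 2.009e+04/1.242e+05 = 0.162.

ΔP_A/ΔP_B ≈ 0.162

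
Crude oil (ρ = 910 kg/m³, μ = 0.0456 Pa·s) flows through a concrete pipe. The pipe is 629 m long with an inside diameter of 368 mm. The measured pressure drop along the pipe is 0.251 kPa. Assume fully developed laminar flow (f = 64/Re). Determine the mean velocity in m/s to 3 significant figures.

For laminar flow, f = 64/Re with Re = ρVD/μ, so Darcy-Weisbach reduces to ΔP = 32μLV/D². Solving for V: V = ΔP·D²/(32μL) = 251·(0.368)²/(32·0.0456·629) = 0.03703 m/s.
Check: Re = ρVD/μ = 910·0.03703·0.368/0.0456 = 272 < 2300, so the laminar assumption holds.

V ≈ 0.0370 m/s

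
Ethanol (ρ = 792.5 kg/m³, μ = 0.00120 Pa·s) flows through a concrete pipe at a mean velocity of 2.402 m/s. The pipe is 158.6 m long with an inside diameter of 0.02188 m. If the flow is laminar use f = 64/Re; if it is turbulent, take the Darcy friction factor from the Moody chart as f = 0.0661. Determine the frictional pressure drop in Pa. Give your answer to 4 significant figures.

Reynolds number Re = ρVD/μ = 792.5 · 2.402 · 0.02188 / 0.0012 = 3.471e+04.
Re > 4000 → turbulent; use the Moody-chart value f = 0.0661.
Darcy-Weisbach: ΔP = f(L/D)(ρV²/2) = 0.0661·(158.6/0.02188)·(792.5·2.402²/2) = 0.0661·7249·2286 = 1.095e+06 Pa.

ΔP ≈ 1095000 Pa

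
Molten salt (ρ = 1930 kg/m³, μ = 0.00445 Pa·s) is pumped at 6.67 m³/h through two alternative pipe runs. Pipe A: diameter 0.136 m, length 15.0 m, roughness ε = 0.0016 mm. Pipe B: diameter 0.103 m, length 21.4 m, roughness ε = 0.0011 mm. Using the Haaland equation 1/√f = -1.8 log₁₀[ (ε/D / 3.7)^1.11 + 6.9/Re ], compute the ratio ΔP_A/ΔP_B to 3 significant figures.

ΔP_A/ΔP_B ≈ 0.189

Pipe A: V = Q/A = 0.001853/0.01453 = 0.1275 m/s; Re = 7523; ε/D = 1.18e-05; Haaland → f = 0.03346; ΔP_A = f(L/D)(ρV²/2) = 57.93 Pa.
Pipe B: V = Q/A = 0.001853/0.008332 = 0.2224 m/s; Re = 9933; ε/D = 1.07e-05; Haaland → f = 0.03095; ΔP_B = f(L/D)(ρV²/2) = 306.8 Pa.
ΔP_A/ΔP_B = 57.93/306.8 = 0.189.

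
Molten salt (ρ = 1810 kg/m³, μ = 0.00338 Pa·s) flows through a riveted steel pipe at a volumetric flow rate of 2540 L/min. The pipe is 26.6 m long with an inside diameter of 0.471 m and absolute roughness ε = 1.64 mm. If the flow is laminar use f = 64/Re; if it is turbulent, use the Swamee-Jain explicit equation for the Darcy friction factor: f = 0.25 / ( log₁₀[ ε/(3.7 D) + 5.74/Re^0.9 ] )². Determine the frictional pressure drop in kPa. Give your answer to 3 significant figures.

ΔP ≈ 0.0889 kPa

Q = 2540 L/min = 2540/60000 = 0.04233 m³/s.
Cross-sectional area A = πD²/4 = π(0.471)²/4 = 0.1742 m²; mean velocity V = Q/A = 0.04233/0.1742 = 0.243 m/s.
Reynolds number Re = ρVD/μ = 1810 · 0.243 · 0.471 / 0.00338 = 6.128e+04.
Re > 4000 → turbulent. Relative roughness ε/D = 0.00164/0.471 = 0.00348. Swamee-Jain: f = 0.25/(log₁₀[0.00348/3.7 + 5.74/6.128e+04^0.9])² = 0.25/(log₁₀[0.000941 + 0.000282])² = 0.25/(-2.913)² = 0.02947.
Darcy-Weisbach: ΔP = f(L/D)(ρV²/2) = 0.02947·(26.6/0.471)·(1810·0.243²/2) = 0.02947·56.48·53.43 = 88.92 Pa.
ΔP = 88.92 Pa = 0.0889 kPa.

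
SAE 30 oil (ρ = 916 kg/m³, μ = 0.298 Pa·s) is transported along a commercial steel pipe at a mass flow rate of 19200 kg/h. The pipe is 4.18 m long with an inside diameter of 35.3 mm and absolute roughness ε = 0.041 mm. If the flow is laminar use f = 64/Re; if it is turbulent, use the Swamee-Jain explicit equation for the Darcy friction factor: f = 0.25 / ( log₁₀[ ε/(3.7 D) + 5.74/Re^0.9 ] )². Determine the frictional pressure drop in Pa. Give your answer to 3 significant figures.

ΔP ≈ 190000 Pa

ṁ = 19200 kg/h = 19200/3600 = 5.333 kg/s.
A = πD²/4 = π(0.0353)²/4 = 0.0009787 m²; mean velocity V = ṁ/(ρA) = 5.333/(916 · 0.0009787) = 5.949 m/s.
Reynolds number Re = ρVD/μ = 916 · 5.949 · 0.0353 / 0.298 = 645.5.
Re < 2300 → laminar flow, so f = 64/Re = 64/645.5 = 0.09914 (the turbulent correlation is not needed).
Darcy-Weisbach: ΔP = f(L/D)(ρV²/2) = 0.09914·(4.18/0.0353)·(916·5.949²/2) = 0.09914·118.4·1.621e+04 = 1.903e+05 Pa.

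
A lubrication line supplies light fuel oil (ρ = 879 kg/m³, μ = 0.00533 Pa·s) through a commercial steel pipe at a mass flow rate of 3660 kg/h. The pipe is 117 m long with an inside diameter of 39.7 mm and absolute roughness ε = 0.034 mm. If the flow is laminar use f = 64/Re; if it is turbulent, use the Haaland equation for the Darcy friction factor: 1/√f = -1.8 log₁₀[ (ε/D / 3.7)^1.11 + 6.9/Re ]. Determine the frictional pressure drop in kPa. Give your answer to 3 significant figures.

ΔP ≈ 41.1 kPa

ṁ = 3660 kg/h = 3660/3600 = 1.017 kg/s.
A = πD²/4 = π(0.0397)²/4 = 0.001238 m²; mean velocity V = ṁ/(ρA) = 1.017/(879 · 0.001238) = 0.9344 m/s.
Reynolds number Re = ρVD/μ = 879 · 0.9344 · 0.0397 / 0.00533 = 6117.
Re > 4000 → turbulent. Relative roughness ε/D = 3.4e-05/0.0397 = 0.000856. Haaland: 1/√f = -1.8 log₁₀[(0.000856/3.7)^1.11 + 6.9/6117] = -1.8 log₁₀[9.22e-05 + 0.00113] = 5.244, so f = 0.03636.
Darcy-Weisbach: ΔP = f(L/D)(ρV²/2) = 0.03636·(117/0.0397)·(879·0.9344²/2) = 0.03636·2947·383.7 = 4.111e+04 Pa.
ΔP = 4.111e+04 Pa = 41.1 kPa.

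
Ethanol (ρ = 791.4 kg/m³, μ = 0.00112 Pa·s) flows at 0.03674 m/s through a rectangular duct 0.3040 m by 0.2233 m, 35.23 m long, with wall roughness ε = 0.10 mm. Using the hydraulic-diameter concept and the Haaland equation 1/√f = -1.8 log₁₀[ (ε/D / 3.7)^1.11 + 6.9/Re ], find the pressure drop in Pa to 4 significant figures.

ΔP ≈ 2.557 Pa

Hydraulic diameter D_h = 4A/P = 4·(0.304·0.2233)/(2·(0.304+0.2233)) = 0.2715/1.055 = 0.2575 m.
Re = ρVD_h/μ = 791.4·0.03674·0.2575/0.00112 = 6684.
ε/D_h = 0.0001/0.2575 = 0.000388; Haaland gives 1/√f = -1.8 log₁₀[3.83e-05+0.00103] = 5.347, so f = 0.03498.
ΔP = f(L/D_h)(ρV²/2) = 0.03498·35.23/0.2575·0.5341 = 2.557 Pa.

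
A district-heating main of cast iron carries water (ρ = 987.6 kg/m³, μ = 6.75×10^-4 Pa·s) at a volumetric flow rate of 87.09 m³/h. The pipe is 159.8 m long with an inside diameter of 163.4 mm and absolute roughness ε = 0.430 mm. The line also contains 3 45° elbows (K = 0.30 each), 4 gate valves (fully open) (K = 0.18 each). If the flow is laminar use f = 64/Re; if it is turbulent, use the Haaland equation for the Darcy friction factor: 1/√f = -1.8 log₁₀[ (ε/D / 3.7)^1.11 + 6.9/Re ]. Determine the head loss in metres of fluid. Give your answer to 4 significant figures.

h_f ≈ 1.819 m

Q = 87.09 m³/h = 87.09/3600 = 0.02419 m³/s.
Cross-sectional area A = πD²/4 = π(0.1634)²/4 = 0.02097 m²; mean velocity V = Q/A = 0.02419/0.02097 = 1.154 m/s.
Reynolds number Re = ρVD/μ = 987.6 · 1.154 · 0.1634 / 0.000675 = 2.758e+05.
Re > 4000 → turbulent. Relative roughness ε/D = 0.00043/0.1634 = 0.00263. Haaland: 1/√f = -1.8 log₁₀[(0.00263/3.7)^1.11 + 6.9/2.758e+05] = -1.8 log₁₀[0.00032 + 2.5e-05] = 6.231, so f = 0.02576.
Total minor-loss coefficient ΣK = 3·0.3 + 4·0.18 = 1.62.
ΔP = [f·L/D + ΣK]·(ρV²/2) = [0.02576·159.8/0.1634 + 1.62]·(987.6·1.154²/2) = [25.19 + 1.62]·657.2 = 1.762e+04 Pa.
Head loss h_f = ΔP/(ρg) = 1.762e+04/(987.6·9.81) = 1.819 m.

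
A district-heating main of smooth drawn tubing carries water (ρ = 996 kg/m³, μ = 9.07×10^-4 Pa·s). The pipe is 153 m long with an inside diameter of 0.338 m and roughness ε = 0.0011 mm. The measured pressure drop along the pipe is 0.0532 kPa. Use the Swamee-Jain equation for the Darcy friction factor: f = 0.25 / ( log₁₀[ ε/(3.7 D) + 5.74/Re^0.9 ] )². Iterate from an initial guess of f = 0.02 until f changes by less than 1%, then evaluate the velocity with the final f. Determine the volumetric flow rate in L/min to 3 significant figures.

Rearranging Darcy-Weisbach: V = √(2·ΔP·D/(f·L·ρ)). With ε/D = 1.1e-06/0.338 = 3.25e-06, iterate starting from f = 0.02:
  f = 0.02 → V = √(2·53.2·0.338/(0.02·153·996)) = 0.1086 m/s; Re = ρVD/μ = 4.032e+04; f → 0.02182
  f = 0.02182 → V = 0.104 m/s; Re = 3.86e+04; f → 0.02204
Converged (Δf/f < 1%). With the final f = 0.02204: V = √(2·53.2·0.338/(0.02204·153·996)) = 0.1035 m/s.
Q = V·A = 0.1035·(π/4·0.338²) = 0.009285 m³/s = 557 L/min.

Q ≈ 557 L/min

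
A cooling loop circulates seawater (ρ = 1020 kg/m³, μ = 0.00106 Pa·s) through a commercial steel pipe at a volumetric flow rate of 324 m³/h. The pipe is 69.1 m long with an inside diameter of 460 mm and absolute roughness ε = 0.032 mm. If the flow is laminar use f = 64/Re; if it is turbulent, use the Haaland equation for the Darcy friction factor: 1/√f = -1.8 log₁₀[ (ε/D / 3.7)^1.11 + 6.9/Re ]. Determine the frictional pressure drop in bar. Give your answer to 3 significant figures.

ΔP ≈ 0.00348 bar

Q = 324 m³/h = 324/3600 = 0.09 m³/s.
Cross-sectional area A = πD²/4 = π(0.46)²/4 = 0.1662 m²; mean velocity V = Q/A = 0.09/0.1662 = 0.5415 m/s.
Reynolds number Re = ρVD/μ = 1020 · 0.5415 · 0.46 / 0.00106 = 2.397e+05.
Re > 4000 → turbulent. Relative roughness ε/D = 3.2e-05/0.46 = 6.96e-05. Haaland: 1/√f = -1.8 log₁₀[(6.96e-05/3.7)^1.11 + 6.9/2.397e+05] = -1.8 log₁₀[5.68e-06 + 2.88e-05] = 8.033, so f = 0.0155.
Darcy-Weisbach: ΔP = f(L/D)(ρV²/2) = 0.0155·(69.1/0.46)·(1020·0.5415²/2) = 0.0155·150.2·149.6 = 348.2 Pa.
ΔP = 348.2 Pa = 0.00348 bar.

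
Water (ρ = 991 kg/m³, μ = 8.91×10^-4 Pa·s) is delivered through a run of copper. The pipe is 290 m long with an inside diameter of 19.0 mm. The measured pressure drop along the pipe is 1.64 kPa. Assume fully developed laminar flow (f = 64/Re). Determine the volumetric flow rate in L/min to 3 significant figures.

Q ≈ 1.22 L/min

For laminar flow, f = 64/Re with Re = ρVD/μ, so Darcy-Weisbach reduces to ΔP = 32μLV/D². Solving for V: V = ΔP·D²/(32μL) = 1640·(0.019)²/(32·0.000891·290) = 0.0716 m/s.
Check: Re = ρVD/μ = 991·0.0716·0.019/0.000891 = 1513 < 2300, so the laminar assumption holds.
Q = V·A = 0.0716·(π/4·0.019²) = 2.03e-05 m³/s = 1.22 L/min.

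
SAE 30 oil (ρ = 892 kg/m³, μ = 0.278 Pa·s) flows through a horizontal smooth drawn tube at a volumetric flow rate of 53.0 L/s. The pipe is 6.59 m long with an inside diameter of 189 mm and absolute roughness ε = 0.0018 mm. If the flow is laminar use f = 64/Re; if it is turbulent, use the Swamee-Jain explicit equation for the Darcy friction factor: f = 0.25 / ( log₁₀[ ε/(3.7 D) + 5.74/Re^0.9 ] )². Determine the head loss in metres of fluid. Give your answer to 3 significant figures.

Q = 53.0 L/s = 53.0/1000 = 0.053 m³/s.
Cross-sectional area A = πD²/4 = π(0.189)²/4 = 0.02806 m²; mean velocity V = Q/A = 0.053/0.02806 = 1.889 m/s.
Reynolds number Re = ρVD/μ = 892 · 1.889 · 0.189 / 0.278 = 1146.
Re < 2300 → laminar flow, so f = 64/Re = 64/1146 = 0.05586 (the turbulent correlation is not needed).
Darcy-Weisbach: ΔP = f(L/D)(ρV²/2) = 0.05586·(6.59/0.189)·(892·1.889²/2) = 0.05586·34.87·1592 = 3100 Pa.
Head loss h_f = ΔP/(ρg) = 3100/(892·9.81) = 0.354 m.

h_f ≈ 0.354 m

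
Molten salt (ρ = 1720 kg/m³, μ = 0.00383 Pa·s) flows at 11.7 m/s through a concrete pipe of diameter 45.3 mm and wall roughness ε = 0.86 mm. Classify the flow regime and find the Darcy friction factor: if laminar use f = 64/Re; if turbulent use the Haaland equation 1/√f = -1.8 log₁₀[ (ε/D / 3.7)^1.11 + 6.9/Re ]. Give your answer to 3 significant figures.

Re = ρVD/μ = 1720·11.7·0.0453/0.00383 = 2.38e+05.
Re > 4000 → turbulent. ε/D = 0.00086/0.0453 = 0.019; Haaland: 1/√f = -1.8 log₁₀[0.00287 + 2.9e-05] = 4.567, so f = 0.04794.

f ≈ 0.0479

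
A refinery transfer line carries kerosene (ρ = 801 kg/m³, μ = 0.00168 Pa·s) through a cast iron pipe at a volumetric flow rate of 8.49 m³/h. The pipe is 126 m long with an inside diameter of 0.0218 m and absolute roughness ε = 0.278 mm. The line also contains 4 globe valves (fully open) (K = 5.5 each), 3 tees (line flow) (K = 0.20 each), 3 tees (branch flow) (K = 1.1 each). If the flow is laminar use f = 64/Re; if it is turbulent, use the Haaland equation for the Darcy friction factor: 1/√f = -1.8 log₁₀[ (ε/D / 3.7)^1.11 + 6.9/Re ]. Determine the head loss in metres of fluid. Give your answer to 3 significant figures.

Q = 8.49 m³/h = 8.49/3600 = 0.002358 m³/s.
Cross-sectional area A = πD²/4 = π(0.0218)²/4 = 0.0003733 m²; mean velocity V = Q/A = 0.002358/0.0003733 = 6.318 m/s.
Reynolds number Re = ρVD/μ = 801 · 6.318 · 0.0218 / 0.00168 = 6.567e+04.
Re > 4000 → turbulent. Relative roughness ε/D = 0.000278/0.0218 = 0.0128. Haaland: 1/√f = -1.8 log₁₀[(0.0128/3.7)^1.11 + 6.9/6.567e+04] = -1.8 log₁₀[0.00185 + 0.000105] = 4.877, so f = 0.04204.
Total minor-loss coefficient ΣK = 4·5.5 + 3·0.2 + 3·1.1 = 25.9.
ΔP = [f·L/D + ΣK]·(ρV²/2) = [0.04204·126/0.0218 + 25.9]·(801·6.318²/2) = [243 + 25.9]·1.599e+04 = 4.299e+06 Pa.
Head loss h_f = ΔP/(ρg) = 4.299e+06/(801·9.81) = 547 m.

h_f ≈ 547 m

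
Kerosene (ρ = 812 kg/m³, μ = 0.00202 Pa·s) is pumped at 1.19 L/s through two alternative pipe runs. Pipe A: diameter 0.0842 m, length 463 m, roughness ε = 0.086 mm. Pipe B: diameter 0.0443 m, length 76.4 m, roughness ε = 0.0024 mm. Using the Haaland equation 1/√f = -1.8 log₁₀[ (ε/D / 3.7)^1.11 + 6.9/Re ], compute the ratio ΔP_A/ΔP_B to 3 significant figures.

Pipe A: V = Q/A = 0.00119/0.005568 = 0.2137 m/s; Re = 7234; ε/D = 0.00102; Haaland → f = 0.03494; ΔP_A = f(L/D)(ρV²/2) = 3562 Pa.
Pipe B: V = Q/A = 0.00119/0.001541 = 0.7721 m/s; Re = 1.375e+04; ε/D = 5.42e-05; Haaland → f = 0.02842; ΔP_B = f(L/D)(ρV²/2) = 1.186e+04 Pa.
ΔP_A/ΔP_B = 3562/1.186e+04 = 0.300.

ΔP_A/ΔP_B ≈ 0.300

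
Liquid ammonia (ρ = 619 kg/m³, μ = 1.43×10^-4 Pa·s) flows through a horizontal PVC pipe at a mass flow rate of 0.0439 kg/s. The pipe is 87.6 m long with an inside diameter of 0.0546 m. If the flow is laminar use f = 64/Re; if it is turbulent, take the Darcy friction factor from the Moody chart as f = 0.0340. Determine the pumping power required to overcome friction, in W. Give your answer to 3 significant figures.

A = πD²/4 = π(0.0546)²/4 = 0.002341 m²; mean velocity V = ṁ/(ρA) = 0.0439/(619 · 0.002341) = 0.03029 m/s.
Reynolds number Re = ρVD/μ = 619 · 0.03029 · 0.0546 / 0.000143 = 7159.
Re > 4000 → turbulent; use the Moody-chart value f = 0.0340.
Darcy-Weisbach: ΔP = f(L/D)(ρV²/2) = 0.034·(87.6/0.0546)·(619·0.03029²/2) = 0.034·1604·0.284 = 15.49 Pa.
Q = ṁ/ρ = 0.0439/619 = 7.092e-05 m³/s.
Pumping power P = QΔP = 7.092e-05·15.49 = 0.001099 W = 0.00110 W.

P ≈ 0.00110 W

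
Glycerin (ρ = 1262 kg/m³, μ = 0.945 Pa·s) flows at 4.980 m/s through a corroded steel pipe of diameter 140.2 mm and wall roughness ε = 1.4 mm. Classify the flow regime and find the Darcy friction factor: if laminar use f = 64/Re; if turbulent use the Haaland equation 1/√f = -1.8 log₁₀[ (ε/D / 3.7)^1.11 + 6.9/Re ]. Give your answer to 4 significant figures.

Re = ρVD/μ = 1262·4.98·0.1402/0.945 = 932.4.
Re < 2300 → laminar, so f = 64/Re = 0.06864 (roughness is irrelevant in laminar flow).

f ≈ 0.06864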